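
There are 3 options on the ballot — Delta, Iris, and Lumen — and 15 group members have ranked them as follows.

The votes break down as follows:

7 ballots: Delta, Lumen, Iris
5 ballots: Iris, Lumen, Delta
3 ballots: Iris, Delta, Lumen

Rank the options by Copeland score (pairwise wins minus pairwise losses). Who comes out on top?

Pairwise results:
  Delta vs Iris: Iris wins 8–7.
  Delta vs Lumen: Delta wins 10–5.
  Iris vs Lumen: Iris wins 8–7.
Copeland scores (wins − losses):
  Delta: 1 − 1 = 0
  Iris: 2 − 0 = 2
  Lumen: 0 − 2 = -2
Iris has the best Copeland score.

Iris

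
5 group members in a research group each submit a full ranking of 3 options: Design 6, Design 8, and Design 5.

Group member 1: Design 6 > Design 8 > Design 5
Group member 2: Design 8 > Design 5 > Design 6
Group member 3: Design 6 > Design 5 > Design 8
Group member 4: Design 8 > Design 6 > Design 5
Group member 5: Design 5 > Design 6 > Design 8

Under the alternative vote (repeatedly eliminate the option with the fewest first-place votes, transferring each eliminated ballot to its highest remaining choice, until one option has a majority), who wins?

Design 6

Round 1: Design 6 2, Design 8 2, Design 5 1. Design 5 has the fewest and is eliminated.
Round 2: Design 6 3, Design 8 2. Design 6 has a majority.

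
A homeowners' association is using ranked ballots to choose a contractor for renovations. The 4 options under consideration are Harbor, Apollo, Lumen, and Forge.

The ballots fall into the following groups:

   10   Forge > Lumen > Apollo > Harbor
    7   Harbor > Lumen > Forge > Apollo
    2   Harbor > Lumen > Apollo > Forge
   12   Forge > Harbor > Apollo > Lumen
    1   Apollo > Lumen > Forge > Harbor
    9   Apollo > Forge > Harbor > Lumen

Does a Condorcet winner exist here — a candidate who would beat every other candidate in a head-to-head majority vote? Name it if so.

Head-to-head results (41 voters total):
Harbor vs Apollo: Harbor wins 21–20.
Harbor vs Lumen: Harbor wins 30–11.
Harbor vs Forge: Forge wins 32–9.
Apollo vs Lumen: Apollo wins 22–19.
Apollo vs Forge: Forge wins 29–12.
Lumen vs Forge: Forge wins 31–10.
Forge beats each rival — Harbor (32–9), Apollo (29–12), Lumen (31–10) — so Forge is the Condorcet winner.

Forge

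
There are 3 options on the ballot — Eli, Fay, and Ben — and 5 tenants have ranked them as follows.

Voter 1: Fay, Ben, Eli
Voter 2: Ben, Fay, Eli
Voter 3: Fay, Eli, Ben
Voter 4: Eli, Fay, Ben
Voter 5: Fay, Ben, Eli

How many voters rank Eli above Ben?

2

Ballots ranking Eli above Ben: 2.
Ballots ranking Ben above Eli: 3.
So 2 of 5 voters prefer Eli to Ben.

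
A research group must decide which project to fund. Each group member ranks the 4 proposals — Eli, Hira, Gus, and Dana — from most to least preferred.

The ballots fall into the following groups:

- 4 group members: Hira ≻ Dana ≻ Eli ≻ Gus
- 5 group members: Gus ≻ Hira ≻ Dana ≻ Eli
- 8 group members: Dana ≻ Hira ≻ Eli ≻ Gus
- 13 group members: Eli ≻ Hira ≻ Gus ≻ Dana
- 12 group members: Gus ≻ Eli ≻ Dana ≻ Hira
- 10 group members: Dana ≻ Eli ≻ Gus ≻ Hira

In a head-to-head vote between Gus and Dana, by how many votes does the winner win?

Ballots ranking Gus above Dana: 5+13+12 = 30.
Ballots ranking Dana above Gus: 4+8+10 = 22.
Gus wins 30–22, a margin of 8.

8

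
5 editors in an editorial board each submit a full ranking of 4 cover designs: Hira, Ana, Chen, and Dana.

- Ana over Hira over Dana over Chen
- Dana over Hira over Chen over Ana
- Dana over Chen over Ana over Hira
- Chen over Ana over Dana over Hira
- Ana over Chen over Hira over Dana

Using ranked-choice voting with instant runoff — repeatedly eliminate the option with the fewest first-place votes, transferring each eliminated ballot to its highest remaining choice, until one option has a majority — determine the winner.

Ana

Round 1: Ana 2, Dana 2, Chen 1, Hira 0. Hira has the fewest and is eliminated.
Round 2: Ana 2, Dana 2, Chen 1. Chen has the fewest and is eliminated.
Round 3: Ana 3, Dana 2. Ana has a majority.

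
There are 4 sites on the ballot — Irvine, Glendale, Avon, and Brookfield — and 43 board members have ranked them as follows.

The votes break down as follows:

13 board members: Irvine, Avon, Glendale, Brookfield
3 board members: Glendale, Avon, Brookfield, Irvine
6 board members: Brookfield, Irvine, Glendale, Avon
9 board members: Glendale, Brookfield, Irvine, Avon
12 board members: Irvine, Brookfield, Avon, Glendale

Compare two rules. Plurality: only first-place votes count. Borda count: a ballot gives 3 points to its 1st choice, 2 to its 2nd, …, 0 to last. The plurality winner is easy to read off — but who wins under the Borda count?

Plurality first-place counts: Irvine 25, Glendale 12, Avon 0, Brookfield 6 → Irvine.
Borda totals: Irvine 96, Glendale 55, Avon 44, Brookfield 63 → Irvine.

Irvine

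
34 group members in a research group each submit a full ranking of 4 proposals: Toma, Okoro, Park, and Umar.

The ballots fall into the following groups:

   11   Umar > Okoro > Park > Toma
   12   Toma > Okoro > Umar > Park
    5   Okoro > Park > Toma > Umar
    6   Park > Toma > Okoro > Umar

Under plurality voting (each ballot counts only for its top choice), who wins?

First-place vote totals:
  Toma: 12
  Okoro: 5
  Park: 6
  Umar: 11
Toma has the most first-place votes.

Toma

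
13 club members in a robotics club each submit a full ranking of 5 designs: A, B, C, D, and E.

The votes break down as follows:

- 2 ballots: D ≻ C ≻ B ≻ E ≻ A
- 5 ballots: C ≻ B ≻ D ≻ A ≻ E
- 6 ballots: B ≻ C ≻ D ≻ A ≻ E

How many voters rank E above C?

0

Ballots ranking E above C: 0.
Ballots ranking C above E: 2+5+6 = 13.
So 0 of 13 voters prefer E to C.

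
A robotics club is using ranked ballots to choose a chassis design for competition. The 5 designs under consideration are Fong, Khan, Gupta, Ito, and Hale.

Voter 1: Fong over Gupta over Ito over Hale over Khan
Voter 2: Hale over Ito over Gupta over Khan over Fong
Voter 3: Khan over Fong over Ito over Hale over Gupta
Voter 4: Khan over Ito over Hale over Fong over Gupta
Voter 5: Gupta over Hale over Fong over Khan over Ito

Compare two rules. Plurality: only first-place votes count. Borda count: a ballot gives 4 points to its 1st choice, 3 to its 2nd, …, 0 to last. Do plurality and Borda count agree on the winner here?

Plurality first-place counts: Fong 1, Khan 2, Gupta 1, Ito 0, Hale 1 → Khan.
Borda totals: Fong 10, Khan 10, Gupta 9, Ito 10, Hale 11 → Hale.
The two rules disagree: plurality picks Khan, Borda picks Hale.

No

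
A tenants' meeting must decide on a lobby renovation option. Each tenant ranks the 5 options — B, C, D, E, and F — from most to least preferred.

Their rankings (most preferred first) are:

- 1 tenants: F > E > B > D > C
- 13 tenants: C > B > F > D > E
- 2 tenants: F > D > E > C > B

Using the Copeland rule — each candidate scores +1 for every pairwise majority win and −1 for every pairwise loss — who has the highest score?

C

Pairwise results:
  B vs C: C wins 15–1.
  B vs D: B wins 14–2.
  B vs E: B wins 13–3.
  B vs F: B wins 13–3.
  C vs D: C wins 13–3.
  C vs E: C wins 13–3.
  C vs F: C wins 13–3.
  D vs E: D wins 15–1.
  D vs F: F wins 16–0.
  E vs F: F wins 16–0.
Copeland scores (wins − losses):
  B: 3 − 1 = 2
  C: 4 − 0 = 4
  D: 1 − 3 = -2
  E: 0 − 4 = -4
  F: 2 − 2 = 0
C has the best Copeland score.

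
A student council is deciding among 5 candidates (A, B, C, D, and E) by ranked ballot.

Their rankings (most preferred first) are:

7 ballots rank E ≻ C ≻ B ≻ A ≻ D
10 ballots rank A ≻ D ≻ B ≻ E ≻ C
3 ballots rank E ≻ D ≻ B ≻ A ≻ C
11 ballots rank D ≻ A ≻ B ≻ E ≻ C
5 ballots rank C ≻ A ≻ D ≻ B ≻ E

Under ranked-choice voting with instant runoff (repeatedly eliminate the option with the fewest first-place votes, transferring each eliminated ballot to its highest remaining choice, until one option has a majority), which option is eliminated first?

Round 1: D 11, A 10, E 10, C 5, B 0. B has the fewest and is eliminated.
Round 2: D 11, A 10, E 10, C 5. C has the fewest and is eliminated.
Round 3: A 15, D 11, E 10. E has the fewest and is eliminated.
Round 4: A 22, D 14. A has a majority.

B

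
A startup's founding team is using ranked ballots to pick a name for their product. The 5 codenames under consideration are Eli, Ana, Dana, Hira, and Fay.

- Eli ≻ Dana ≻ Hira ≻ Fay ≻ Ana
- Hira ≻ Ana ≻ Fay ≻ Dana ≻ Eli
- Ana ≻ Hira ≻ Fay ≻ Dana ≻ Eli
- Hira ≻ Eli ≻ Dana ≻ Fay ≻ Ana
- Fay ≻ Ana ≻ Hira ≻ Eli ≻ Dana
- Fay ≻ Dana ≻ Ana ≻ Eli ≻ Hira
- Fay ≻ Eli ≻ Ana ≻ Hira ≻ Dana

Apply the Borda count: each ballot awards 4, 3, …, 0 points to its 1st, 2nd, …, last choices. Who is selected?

Fay

Borda scores:
  Eli: 4 + 0 + 0 + 3 + 1 + 1 + 3 = 12
  Ana: 0 + 3 + 4 + 0 + 3 + 2 + 2 = 14
  Dana: 3 + 1 + 1 + 2 + 0 + 3 + 0 = 10
  Hira: 2 + 4 + 3 + 4 + 2 + 0 + 1 = 16
  Fay: 1 + 2 + 2 + 1 + 4 + 4 + 4 = 18
Fay has the highest total.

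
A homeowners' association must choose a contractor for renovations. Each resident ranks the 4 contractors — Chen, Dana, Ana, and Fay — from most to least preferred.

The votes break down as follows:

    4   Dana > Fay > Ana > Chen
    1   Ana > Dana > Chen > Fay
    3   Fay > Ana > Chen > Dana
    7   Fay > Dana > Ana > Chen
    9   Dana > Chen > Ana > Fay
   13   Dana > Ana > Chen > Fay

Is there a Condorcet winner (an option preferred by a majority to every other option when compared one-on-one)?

Yes

Head-to-head results (37 voters total):
Chen vs Dana: Dana wins 34–3.
Chen vs Ana: Ana wins 28–9.
Chen vs Fay: Chen wins 23–14.
Dana vs Ana: Dana wins 33–4.
Dana vs Fay: Dana wins 27–10.
Ana vs Fay: Ana wins 23–14.
Dana beats each rival — Chen (34–3), Ana (33–4), Fay (27–10) — so Dana is the Condorcet winner.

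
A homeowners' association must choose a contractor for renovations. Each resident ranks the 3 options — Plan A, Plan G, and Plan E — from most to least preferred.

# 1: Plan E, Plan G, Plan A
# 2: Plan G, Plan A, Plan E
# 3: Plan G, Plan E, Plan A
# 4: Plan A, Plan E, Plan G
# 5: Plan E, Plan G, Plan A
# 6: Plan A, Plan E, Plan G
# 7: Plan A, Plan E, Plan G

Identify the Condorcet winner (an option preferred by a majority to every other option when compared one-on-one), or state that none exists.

Head-to-head results (7 voters total):
Plan A vs Plan G: Plan G wins 4–3.
Plan A vs Plan E: Plan A wins 4–3.
Plan G vs Plan E: Plan E wins 5–2.
No candidate beats all others: Plan A beats Plan E beats Plan G beats Plan A, a majority cycle.

None — there is no Condorcet winner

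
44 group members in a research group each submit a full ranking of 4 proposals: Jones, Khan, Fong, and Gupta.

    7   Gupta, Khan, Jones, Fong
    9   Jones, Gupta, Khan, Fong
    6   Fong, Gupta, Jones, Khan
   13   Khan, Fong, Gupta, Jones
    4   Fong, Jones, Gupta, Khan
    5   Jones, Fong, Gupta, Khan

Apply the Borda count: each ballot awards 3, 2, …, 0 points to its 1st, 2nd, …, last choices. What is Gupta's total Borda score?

73

Borda scores:
  Jones: 7·1 + 9·3 + 6·1 + 13·0 + 4·2 + 5·3 = 63
  Khan: 7·2 + 9·1 + 6·0 + 13·3 + 4·0 + 5·0 = 62
  Fong: 7·0 + 9·0 + 6·3 + 13·2 + 4·3 + 5·2 = 66
  Gupta: 7·3 + 9·2 + 6·2 + 13·1 + 4·1 + 5·1 = 73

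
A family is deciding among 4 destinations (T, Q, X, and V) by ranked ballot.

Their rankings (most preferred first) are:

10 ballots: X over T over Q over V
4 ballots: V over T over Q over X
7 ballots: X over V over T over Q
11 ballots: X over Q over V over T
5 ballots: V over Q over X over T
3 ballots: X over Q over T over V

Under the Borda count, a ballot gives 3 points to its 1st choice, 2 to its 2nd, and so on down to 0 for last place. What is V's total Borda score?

52

Borda scores:
  T: 10·2 + 4·2 + 7·1 + 11·0 + 5·0 + 3·1 = 38
  Q: 10·1 + 4·1 + 7·0 + 11·2 + 5·2 + 3·2 = 52
  X: 10·3 + 4·0 + 7·3 + 11·3 + 5·1 + 3·3 = 98
  V: 10·0 + 4·3 + 7·2 + 11·1 + 5·3 + 3·0 = 52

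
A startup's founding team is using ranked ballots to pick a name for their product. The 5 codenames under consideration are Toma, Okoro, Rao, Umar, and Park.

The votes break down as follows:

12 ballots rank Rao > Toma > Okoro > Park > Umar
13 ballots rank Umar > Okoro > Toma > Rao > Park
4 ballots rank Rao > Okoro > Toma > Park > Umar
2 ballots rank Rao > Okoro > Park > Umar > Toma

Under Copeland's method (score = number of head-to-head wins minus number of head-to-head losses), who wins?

Rao

Pairwise results:
  Toma vs Okoro: Okoro wins 19–12.
  Toma vs Rao: Rao wins 18–13.
  Toma vs Umar: Toma wins 16–15.
  Toma vs Park: Toma wins 29–2.
  Okoro vs Rao: Rao wins 18–13.
  Okoro vs Umar: Okoro wins 18–13.
  Okoro vs Park: Okoro wins 31–0.
  Rao vs Umar: Rao wins 18–13.
  Rao vs Park: Rao wins 31–0.
  Umar vs Park: Park wins 18–13.
Copeland scores (wins − losses):
  Toma: 2 − 2 = 0
  Okoro: 3 − 1 = 2
  Rao: 4 − 0 = 4
  Umar: 0 − 4 = -4
  Park: 1 − 3 = -2
Rao has the best Copeland score.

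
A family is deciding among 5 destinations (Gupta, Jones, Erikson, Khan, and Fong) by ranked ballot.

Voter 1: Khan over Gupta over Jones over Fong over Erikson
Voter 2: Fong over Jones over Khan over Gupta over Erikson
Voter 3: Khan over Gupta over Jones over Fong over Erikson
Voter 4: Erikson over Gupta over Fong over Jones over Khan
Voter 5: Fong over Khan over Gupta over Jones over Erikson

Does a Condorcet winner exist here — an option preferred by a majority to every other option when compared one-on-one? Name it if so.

Head-to-head results (5 voters total):
Gupta vs Jones: Gupta wins 4–1.
Gupta vs Erikson: Gupta wins 4–1.
Gupta vs Khan: Khan wins 4–1.
Gupta vs Fong: Gupta wins 3–2.
Jones vs Erikson: Jones wins 4–1.
Jones vs Khan: Khan wins 3–2.
Jones vs Fong: Fong wins 3–2.
Erikson vs Khan: Khan wins 4–1.
Erikson vs Fong: Fong wins 4–1.
Khan vs Fong: Fong wins 3–2.
No candidate beats all others: Gupta beats Fong beats Khan beats Gupta, a majority cycle.

No Condorcet winner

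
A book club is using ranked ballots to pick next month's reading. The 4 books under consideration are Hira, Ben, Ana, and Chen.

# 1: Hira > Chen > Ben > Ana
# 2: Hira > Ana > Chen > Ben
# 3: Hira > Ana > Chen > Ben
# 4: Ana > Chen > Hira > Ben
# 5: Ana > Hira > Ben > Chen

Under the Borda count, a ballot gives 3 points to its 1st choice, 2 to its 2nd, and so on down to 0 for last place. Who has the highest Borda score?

Borda scores:
  Hira: 3 + 3 + 3 + 1 + 2 = 12
  Ben: 1 + 0 + 0 + 0 + 1 = 2
  Ana: 0 + 2 + 2 + 3 + 3 = 10
  Chen: 2 + 1 + 1 + 2 + 0 = 6
Hira has the highest total.

Hira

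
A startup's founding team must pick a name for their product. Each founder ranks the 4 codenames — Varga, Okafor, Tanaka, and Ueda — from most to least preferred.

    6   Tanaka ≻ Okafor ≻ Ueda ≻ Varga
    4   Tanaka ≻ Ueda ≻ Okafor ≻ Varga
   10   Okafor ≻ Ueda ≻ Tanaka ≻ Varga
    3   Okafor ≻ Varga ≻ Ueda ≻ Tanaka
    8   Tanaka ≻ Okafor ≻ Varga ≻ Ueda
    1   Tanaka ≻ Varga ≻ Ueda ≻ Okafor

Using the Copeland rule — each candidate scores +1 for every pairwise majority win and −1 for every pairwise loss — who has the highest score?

Tanaka

Pairwise results:
  Varga vs Okafor: Okafor wins 31–1.
  Varga vs Tanaka: Tanaka wins 29–3.
  Varga vs Ueda: Ueda wins 20–12.
  Okafor vs Tanaka: Tanaka wins 19–13.
  Okafor vs Ueda: Okafor wins 27–5.
  Tanaka vs Ueda: Tanaka wins 19–13.
Copeland scores (wins − losses):
  Varga: 0 − 3 = -3
  Okafor: 2 − 1 = 1
  Tanaka: 3 − 0 = 3
  Ueda: 1 − 2 = -1
Tanaka has the best Copeland score.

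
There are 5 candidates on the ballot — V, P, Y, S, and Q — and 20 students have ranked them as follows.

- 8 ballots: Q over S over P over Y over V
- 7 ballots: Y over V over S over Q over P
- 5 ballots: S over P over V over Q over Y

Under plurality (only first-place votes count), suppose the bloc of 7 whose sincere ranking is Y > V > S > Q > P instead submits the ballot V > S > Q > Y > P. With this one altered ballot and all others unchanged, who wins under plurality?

First-place totals with the altered ballot: V 7, P 0, Y 0, S 5, Q 8.
The winner is unchanged: still Q.

Q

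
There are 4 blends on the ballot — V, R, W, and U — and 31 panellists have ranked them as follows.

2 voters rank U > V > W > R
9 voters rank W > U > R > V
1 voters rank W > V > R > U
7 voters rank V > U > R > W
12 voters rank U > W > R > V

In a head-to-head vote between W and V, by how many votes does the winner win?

13

Ballots ranking W above V: 9+1+12 = 22.
Ballots ranking V above W: 2+7 = 9.
W wins 22–9, a margin of 13.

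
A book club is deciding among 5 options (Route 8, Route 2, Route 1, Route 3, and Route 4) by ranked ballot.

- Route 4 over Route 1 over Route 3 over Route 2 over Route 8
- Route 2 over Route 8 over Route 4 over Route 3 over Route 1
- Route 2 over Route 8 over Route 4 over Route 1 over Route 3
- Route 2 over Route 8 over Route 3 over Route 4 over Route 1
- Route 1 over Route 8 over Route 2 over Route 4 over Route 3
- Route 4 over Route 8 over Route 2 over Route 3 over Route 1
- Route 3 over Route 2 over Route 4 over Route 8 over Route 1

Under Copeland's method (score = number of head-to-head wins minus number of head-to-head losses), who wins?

Pairwise results:
  Route 8 vs Route 2: Route 2 wins 5–2.
  Route 8 vs Route 1: Route 8 wins 5–2.
  Route 8 vs Route 3: Route 8 wins 5–2.
  Route 8 vs Route 4: Route 8 wins 4–3.
  Route 2 vs Route 1: Route 2 wins 5–2.
  Route 2 vs Route 3: Route 2 wins 5–2.
  Route 2 vs Route 4: Route 2 wins 5–2.
  Route 1 vs Route 3: Route 3 wins 4–3.
  Route 1 vs Route 4: Route 4 wins 6–1.
  Route 3 vs Route 4: Route 4 wins 5–2.
Copeland scores (wins − losses):
  Route 8: 3 − 1 = 2
  Route 2: 4 − 0 = 4
  Route 1: 0 − 4 = -4
  Route 3: 1 − 3 = -2
  Route 4: 2 − 2 = 0
Route 2 has the best Copeland score.

Route 2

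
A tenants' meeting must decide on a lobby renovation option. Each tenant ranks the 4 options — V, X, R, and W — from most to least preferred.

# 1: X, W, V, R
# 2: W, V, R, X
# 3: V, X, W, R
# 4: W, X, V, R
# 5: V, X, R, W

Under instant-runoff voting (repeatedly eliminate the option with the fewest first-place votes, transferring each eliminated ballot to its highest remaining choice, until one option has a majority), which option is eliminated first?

Round 1: V 2, W 2, X 1, R 0. R has the fewest and is eliminated.
Round 2: V 2, W 2, X 1. X has the fewest and is eliminated.
Round 3: W 3, V 2. W has a majority.

R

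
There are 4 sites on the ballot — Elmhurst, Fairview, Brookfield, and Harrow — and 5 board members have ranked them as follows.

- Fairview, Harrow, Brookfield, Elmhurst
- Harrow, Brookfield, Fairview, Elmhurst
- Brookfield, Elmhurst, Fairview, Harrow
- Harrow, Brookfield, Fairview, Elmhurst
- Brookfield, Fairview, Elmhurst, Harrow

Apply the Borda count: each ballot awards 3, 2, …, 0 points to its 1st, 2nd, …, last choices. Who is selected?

Brookfield

Borda scores:
  Elmhurst: 0 + 0 + 2 + 0 + 1 = 3
  Fairview: 3 + 1 + 1 + 1 + 2 = 8
  Brookfield: 1 + 2 + 3 + 2 + 3 = 11
  Harrow: 2 + 3 + 0 + 3 + 0 = 8
Brookfield has the highest total.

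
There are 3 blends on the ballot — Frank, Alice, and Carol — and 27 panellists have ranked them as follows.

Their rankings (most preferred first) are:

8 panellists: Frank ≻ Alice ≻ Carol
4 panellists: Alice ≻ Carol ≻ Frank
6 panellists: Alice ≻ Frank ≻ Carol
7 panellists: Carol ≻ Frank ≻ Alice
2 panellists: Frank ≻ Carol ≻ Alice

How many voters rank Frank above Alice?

Ballots ranking Frank above Alice: 8+7+2 = 17.
Ballots ranking Alice above Frank: 4+6 = 10.
So 17 of 27 voters prefer Frank to Alice.

17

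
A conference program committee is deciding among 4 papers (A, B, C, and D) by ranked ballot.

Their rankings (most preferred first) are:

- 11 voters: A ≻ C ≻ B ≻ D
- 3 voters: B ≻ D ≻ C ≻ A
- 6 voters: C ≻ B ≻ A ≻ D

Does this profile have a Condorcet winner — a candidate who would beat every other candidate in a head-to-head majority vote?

Head-to-head results (20 voters total):
A vs B: A wins 11–9.
A vs C: A wins 11–9.
A vs D: A wins 17–3.
B vs C: C wins 17–3.
B vs D: B wins 20–0.
C vs D: C wins 17–3.
A beats each rival — B (11–9), C (11–9), D (17–3) — so A is the Condorcet winner.

Yes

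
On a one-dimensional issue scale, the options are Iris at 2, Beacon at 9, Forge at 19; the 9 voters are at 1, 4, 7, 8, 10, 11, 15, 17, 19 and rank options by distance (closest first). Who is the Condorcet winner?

With single-peaked preferences on a line, the Condorcet winner is the candidate closest to the median voter.
The median voter (position 10) is closest to Beacon at 9.
Check: Beacon vs Iris — voters closer to Beacon: 7 of 9.

Beacon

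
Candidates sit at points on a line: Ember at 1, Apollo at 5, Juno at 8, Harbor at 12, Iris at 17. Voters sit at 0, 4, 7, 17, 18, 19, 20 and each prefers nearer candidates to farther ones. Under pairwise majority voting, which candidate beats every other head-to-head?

With single-peaked preferences on a line, the Condorcet winner is the candidate closest to the median voter.
The median voter (position 17) is closest to Iris at 17.
Check: Iris vs Harbor — voters closer to Iris: 4 of 7.

Iris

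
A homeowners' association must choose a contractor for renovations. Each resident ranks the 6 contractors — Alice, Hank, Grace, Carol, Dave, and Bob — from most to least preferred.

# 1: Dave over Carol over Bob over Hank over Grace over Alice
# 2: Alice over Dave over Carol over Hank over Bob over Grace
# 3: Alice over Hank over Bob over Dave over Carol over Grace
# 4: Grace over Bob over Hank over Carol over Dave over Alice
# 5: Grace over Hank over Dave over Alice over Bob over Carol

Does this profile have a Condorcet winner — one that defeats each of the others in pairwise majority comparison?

Head-to-head results (5 voters total):
Alice vs Hank: Hank wins 3–2.
Alice vs Grace: Grace wins 3–2.
Alice vs Carol: Alice wins 3–2.
Alice vs Dave: Dave wins 3–2.
Alice vs Bob: Alice wins 3–2.
Hank vs Grace: Hank wins 3–2.
Hank vs Carol: Hank wins 3–2.
Hank vs Dave: Hank wins 3–2.
Hank vs Bob: Hank wins 3–2.
Grace vs Carol: Carol wins 3–2.
Grace vs Dave: Dave wins 3–2.
Grace vs Bob: Bob wins 3–2.
Carol vs Dave: Dave wins 4–1.
Carol vs Bob: Bob wins 3–2.
Dave vs Bob: Dave wins 3–2.
Hank beats each rival — Alice (3–2), Grace (3–2), Carol (3–2), Dave (3–2), Bob (3–2) — so Hank is the Condorcet winner.

Yes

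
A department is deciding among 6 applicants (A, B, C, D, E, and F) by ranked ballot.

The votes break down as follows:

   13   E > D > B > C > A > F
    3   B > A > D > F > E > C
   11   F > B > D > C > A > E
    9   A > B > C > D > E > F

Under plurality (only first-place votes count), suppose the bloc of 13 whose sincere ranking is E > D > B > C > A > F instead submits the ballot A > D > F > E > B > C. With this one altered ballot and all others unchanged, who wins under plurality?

First-place totals with the altered ballot: A 22, B 3, C 0, D 0, E 0, F 11.
The switch changes the winner from E to A.

A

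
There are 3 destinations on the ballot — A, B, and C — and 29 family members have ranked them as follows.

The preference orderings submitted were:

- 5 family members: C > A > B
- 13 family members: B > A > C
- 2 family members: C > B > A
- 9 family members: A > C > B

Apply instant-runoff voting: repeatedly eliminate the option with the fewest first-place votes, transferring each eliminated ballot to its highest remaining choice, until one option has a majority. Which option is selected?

Round 1: B 13, A 9, C 7. C has the fewest and is eliminated.
Round 2: B 15, A 14. B has a majority.

B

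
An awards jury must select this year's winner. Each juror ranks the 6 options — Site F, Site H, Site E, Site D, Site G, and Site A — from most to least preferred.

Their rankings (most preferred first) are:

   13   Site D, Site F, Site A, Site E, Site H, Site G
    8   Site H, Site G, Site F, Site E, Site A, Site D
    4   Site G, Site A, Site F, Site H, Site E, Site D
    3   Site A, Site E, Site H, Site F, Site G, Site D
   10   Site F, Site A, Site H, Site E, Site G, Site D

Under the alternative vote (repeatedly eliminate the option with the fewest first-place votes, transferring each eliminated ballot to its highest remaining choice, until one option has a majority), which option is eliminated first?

Site E

Round 1: Site D 13, Site F 10, Site H 8, Site G 4, Site A 3, Site E 0. Site E has the fewest and is eliminated.
Round 2: Site D 13, Site F 10, Site H 8, Site G 4, Site A 3. Site A has the fewest and is eliminated.
Round 3: Site D 13, Site H 11, Site F 10, Site G 4. Site G has the fewest and is eliminated.
Round 4: Site F 14, Site D 13, Site H 11. Site H has the fewest and is eliminated.
Round 5: Site F 25, Site D 13. Site F has a majority.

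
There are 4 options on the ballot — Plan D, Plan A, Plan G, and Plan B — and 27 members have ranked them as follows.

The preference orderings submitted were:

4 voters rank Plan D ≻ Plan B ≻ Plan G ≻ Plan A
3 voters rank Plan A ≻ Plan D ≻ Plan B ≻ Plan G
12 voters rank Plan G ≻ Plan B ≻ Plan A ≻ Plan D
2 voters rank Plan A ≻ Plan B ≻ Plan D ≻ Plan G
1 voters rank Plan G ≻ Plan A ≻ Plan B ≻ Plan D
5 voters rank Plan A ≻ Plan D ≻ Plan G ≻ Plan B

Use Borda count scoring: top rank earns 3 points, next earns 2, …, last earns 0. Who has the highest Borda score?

Plan G

Borda scores:
  Plan D: 4·3 + 3·2 + 12·0 + 2·1 + 0 + 5·2 = 30
  Plan A: 4·0 + 3·3 + 12·1 + 2·3 + 2 + 5·3 = 44
  Plan G: 4·1 + 3·0 + 12·3 + 2·0 + 3 + 5·1 = 48
  Plan B: 4·2 + 3·1 + 12·2 + 2·2 + 1 + 5·0 = 40
Plan G has the highest total.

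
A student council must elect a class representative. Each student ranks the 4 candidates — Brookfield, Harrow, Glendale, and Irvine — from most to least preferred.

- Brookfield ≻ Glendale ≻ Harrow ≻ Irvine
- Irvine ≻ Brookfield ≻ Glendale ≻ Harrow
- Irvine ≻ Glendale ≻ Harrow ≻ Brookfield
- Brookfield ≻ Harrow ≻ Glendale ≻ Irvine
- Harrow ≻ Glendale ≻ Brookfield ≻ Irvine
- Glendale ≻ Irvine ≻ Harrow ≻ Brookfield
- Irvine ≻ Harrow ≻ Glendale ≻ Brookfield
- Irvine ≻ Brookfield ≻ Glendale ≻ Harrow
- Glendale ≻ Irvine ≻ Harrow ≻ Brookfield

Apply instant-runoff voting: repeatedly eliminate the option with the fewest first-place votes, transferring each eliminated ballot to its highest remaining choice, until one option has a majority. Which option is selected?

Round 1: Irvine 4, Brookfield 2, Glendale 2, Harrow 1. Harrow has the fewest and is eliminated.
Round 2: Irvine 4, Glendale 3, Brookfield 2. Brookfield has the fewest and is eliminated.
Round 3: Glendale 5, Irvine 4. Glendale has a majority.

Glendale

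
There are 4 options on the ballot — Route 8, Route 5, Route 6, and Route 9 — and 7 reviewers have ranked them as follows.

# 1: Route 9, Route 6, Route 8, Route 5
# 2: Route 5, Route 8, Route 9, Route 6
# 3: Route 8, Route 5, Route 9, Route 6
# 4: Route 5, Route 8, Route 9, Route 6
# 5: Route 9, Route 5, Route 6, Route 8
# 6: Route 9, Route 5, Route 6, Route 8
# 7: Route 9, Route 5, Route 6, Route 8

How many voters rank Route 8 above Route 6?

Ballots ranking Route 8 above Route 6: 3.
Ballots ranking Route 6 above Route 8: 4.
So 3 of 7 voters prefer Route 8 to Route 6.

3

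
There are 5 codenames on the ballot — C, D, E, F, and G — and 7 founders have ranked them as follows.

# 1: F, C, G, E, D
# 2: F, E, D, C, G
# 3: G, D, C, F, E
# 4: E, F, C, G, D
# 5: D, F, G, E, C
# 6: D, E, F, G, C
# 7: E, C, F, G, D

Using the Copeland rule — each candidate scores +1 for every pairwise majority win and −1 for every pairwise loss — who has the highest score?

Pairwise results:
  C vs D: D wins 4–3.
  C vs E: E wins 5–2.
  C vs F: F wins 5–2.
  C vs G: C wins 4–3.
  D vs E: E wins 4–3.
  D vs F: F wins 4–3.
  D vs G: G wins 4–3.
  E vs F: F wins 4–3.
  E vs G: E wins 4–3.
  F vs G: F wins 6–1.
Copeland scores (wins − losses):
  C: 1 − 3 = -2
  D: 1 − 3 = -2
  E: 3 − 1 = 2
  F: 4 − 0 = 4
  G: 1 − 3 = -2
F has the best Copeland score.

F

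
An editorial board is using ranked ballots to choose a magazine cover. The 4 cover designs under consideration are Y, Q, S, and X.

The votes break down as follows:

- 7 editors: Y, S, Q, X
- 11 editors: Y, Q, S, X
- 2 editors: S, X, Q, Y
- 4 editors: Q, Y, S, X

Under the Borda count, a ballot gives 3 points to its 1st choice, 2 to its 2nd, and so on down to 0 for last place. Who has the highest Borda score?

Y

Borda scores:
  Y: 7·3 + 11·3 + 2·0 + 4·2 = 62
  Q: 7·1 + 11·2 + 2·1 + 4·3 = 43
  S: 7·2 + 11·1 + 2·3 + 4·1 = 35
  X: 7·0 + 11·0 + 2·2 + 4·0 = 4
Y has the highest total.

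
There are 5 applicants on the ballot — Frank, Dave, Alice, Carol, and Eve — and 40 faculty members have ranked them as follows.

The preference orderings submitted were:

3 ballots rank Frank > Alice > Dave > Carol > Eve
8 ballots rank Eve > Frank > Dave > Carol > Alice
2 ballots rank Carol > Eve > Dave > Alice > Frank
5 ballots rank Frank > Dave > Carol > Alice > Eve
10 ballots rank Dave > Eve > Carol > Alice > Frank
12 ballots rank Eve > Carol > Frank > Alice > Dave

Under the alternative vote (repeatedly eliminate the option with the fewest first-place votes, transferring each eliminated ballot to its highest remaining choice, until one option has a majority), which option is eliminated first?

Round 1: Eve 20, Dave 10, Frank 8, Carol 2, Alice 0. Alice has the fewest and is eliminated.
Round 2: Eve 20, Dave 10, Frank 8, Carol 2. Carol has the fewest and is eliminated.
Round 3: Eve 22, Dave 10, Frank 8. Eve has a majority.

Alice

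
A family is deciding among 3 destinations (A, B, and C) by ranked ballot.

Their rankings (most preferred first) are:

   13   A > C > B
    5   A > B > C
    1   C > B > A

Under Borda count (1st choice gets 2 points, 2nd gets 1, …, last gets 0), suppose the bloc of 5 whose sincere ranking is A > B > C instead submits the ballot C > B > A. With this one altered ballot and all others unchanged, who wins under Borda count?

Borda totals with the altered ballot: A 26, B 6, C 25.
The winner is unchanged: still A.

A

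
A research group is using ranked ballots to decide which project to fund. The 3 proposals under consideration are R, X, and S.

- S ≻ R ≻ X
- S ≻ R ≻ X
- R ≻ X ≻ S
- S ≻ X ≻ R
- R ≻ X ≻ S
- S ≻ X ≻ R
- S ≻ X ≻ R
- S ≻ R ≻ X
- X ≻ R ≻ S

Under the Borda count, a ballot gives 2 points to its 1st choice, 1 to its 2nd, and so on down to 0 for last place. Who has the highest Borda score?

S

Borda scores:
  R: 1 + 1 + 2 + 0 + 2 + 0 + 0 + 1 + 1 = 8
  X: 0 + 0 + 1 + 1 + 1 + 1 + 1 + 0 + 2 = 7
  S: 2 + 2 + 0 + 2 + 0 + 2 + 2 + 2 + 0 = 12
S has the highest total.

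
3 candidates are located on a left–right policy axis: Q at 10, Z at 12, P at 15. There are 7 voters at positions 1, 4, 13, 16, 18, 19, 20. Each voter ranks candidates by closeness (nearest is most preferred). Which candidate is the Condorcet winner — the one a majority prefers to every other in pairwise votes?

P

With single-peaked preferences on a line, the Condorcet winner is the candidate closest to the median voter.
The median voter (position 16) is closest to P at 15.
Check: P vs Q — voters closer to P: 5 of 7.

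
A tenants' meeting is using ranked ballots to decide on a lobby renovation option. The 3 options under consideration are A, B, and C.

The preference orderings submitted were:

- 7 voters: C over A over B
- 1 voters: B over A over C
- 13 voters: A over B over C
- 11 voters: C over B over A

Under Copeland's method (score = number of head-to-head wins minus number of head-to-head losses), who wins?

C

Pairwise results:
  A vs B: A wins 20–12.
  A vs C: C wins 18–14.
  B vs C: C wins 18–14.
Copeland scores (wins − losses):
  A: 1 − 1 = 0
  B: 0 − 2 = -2
  C: 2 − 0 = 2
C has the best Copeland score.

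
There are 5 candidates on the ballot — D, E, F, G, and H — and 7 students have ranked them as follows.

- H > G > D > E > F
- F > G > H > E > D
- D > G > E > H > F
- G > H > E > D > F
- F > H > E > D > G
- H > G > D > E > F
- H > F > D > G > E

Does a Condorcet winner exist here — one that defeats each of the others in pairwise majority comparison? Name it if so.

H

Head-to-head results (7 voters total):
D vs E: D wins 4–3.
D vs F: D wins 4–3.
D vs G: G wins 4–3.
D vs H: H wins 6–1.
E vs F: E wins 4–3.
E vs G: G wins 6–1.
E vs H: H wins 6–1.
F vs G: G wins 4–3.
F vs H: H wins 5–2.
G vs H: H wins 4–3.
H beats each rival — D (6–1), E (6–1), F (5–2), G (4–3) — so H is the Condorcet winner.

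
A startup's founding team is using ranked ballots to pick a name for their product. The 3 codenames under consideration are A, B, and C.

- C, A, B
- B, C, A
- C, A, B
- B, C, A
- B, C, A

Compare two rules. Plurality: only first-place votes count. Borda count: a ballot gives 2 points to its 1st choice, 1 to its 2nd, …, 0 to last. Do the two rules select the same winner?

No

Plurality first-place counts: A 0, B 3, C 2 → B.
Borda totals: A 2, B 6, C 7 → C.
The two rules disagree: plurality picks B, Borda picks C.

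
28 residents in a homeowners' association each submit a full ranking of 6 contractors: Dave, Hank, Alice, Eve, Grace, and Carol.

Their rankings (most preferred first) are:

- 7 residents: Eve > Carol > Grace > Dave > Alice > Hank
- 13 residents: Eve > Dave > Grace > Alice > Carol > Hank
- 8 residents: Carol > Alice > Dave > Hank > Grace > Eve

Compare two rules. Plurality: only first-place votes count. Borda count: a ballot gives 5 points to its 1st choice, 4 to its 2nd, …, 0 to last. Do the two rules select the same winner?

Yes

Plurality first-place counts: Dave 0, Hank 0, Alice 0, Eve 20, Grace 0, Carol 8 → Eve.
Borda totals: Dave 90, Hank 16, Alice 65, Eve 100, Grace 68, Carol 81 → Eve.
The two rules agree on Eve.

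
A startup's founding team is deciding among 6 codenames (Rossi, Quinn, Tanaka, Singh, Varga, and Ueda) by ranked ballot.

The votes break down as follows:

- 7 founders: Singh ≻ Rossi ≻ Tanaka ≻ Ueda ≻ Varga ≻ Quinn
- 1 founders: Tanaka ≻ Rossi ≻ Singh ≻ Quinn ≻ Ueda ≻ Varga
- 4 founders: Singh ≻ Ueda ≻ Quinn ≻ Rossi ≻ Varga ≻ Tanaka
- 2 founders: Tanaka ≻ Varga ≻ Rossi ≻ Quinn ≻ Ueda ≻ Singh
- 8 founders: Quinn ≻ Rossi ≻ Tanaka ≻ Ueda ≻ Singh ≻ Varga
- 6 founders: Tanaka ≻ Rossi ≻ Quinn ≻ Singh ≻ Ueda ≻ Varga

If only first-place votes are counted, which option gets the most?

First-place vote totals:
  Rossi: 0
  Quinn: 8
  Tanaka: 9
  Singh: 11
  Varga: 0
  Ueda: 0
Singh has the most first-place votes.

Singh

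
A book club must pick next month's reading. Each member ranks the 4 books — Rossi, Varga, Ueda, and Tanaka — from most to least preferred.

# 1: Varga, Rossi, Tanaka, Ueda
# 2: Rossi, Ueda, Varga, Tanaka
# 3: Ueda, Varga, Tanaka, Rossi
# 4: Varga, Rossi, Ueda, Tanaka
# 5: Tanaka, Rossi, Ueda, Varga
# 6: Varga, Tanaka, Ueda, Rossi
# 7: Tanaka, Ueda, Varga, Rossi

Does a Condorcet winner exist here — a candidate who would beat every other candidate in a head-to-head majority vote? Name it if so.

Head-to-head results (7 voters total):
Rossi vs Varga: Varga wins 5–2.
Rossi vs Ueda: Rossi wins 4–3.
Rossi vs Tanaka: Tanaka wins 4–3.
Varga vs Ueda: Ueda wins 4–3.
Varga vs Tanaka: Varga wins 5–2.
Ueda vs Tanaka: Tanaka wins 4–3.
No candidate beats all others: Rossi beats Ueda beats Varga beats Rossi, a majority cycle.

There is no Condorcet winner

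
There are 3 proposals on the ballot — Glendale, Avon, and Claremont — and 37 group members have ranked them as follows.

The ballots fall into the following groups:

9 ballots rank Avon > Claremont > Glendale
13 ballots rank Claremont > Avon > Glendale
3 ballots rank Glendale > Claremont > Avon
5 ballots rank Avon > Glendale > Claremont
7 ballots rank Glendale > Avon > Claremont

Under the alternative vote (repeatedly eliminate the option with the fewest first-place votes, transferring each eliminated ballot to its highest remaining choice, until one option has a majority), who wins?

Round 1: Avon 14, Claremont 13, Glendale 10. Glendale has the fewest and is eliminated.
Round 2: Avon 21, Claremont 16. Avon has a majority.

Avon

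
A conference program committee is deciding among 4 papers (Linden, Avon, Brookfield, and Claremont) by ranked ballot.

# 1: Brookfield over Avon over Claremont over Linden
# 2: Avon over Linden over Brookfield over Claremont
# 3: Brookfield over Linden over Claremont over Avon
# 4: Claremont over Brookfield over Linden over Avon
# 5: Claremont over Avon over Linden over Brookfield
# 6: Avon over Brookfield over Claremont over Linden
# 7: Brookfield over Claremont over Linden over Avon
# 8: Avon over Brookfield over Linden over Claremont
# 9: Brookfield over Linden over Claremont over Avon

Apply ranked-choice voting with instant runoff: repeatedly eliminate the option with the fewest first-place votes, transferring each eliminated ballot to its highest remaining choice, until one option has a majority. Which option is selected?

Brookfield

Round 1: Brookfield 4, Avon 3, Claremont 2, Linden 0. Linden has the fewest and is eliminated.
Round 2: Brookfield 4, Avon 3, Claremont 2. Claremont has the fewest and is eliminated.
Round 3: Brookfield 5, Avon 4. Brookfield has a majority.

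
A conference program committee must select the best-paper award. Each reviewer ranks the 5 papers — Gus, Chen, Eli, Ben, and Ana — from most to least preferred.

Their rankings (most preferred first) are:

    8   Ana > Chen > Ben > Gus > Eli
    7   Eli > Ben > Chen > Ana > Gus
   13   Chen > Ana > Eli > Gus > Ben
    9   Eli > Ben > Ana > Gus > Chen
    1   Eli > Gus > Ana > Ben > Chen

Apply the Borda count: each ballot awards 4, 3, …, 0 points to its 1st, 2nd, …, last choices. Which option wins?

Borda scores:
  Gus: 8·1 + 7·0 + 13·1 + 9·1 + 3 = 33
  Chen: 8·3 + 7·2 + 13·4 + 9·0 + 0 = 90
  Eli: 8·0 + 7·4 + 13·2 + 9·4 + 4 = 94
  Ben: 8·2 + 7·3 + 13·0 + 9·3 + 1 = 65
  Ana: 8·4 + 7·1 + 13·3 + 9·2 + 2 = 98
Ana has the highest total.

Ana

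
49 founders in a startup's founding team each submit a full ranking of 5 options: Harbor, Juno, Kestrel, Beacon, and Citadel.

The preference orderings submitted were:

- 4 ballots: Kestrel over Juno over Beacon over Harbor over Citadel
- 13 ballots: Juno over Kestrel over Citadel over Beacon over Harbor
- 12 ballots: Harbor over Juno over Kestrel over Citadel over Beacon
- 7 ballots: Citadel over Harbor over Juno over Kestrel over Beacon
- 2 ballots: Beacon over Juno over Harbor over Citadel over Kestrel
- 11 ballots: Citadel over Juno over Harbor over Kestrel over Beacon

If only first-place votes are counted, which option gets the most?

Citadel

First-place vote totals:
  Harbor: 12
  Juno: 13
  Kestrel: 4
  Beacon: 2
  Citadel: 18
Citadel has the most first-place votes.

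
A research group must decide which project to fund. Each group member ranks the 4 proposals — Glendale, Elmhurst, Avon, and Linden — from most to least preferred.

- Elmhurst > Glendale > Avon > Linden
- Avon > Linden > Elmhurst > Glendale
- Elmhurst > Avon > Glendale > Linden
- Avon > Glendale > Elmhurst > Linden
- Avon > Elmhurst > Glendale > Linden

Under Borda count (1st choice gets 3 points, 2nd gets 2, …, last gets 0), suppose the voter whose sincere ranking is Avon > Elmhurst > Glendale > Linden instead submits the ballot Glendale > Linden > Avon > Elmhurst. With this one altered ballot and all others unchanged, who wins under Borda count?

Avon

Borda totals with the altered ballot: Glendale 8, Elmhurst 8, Avon 10, Linden 4.
The winner is unchanged: still Avon.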